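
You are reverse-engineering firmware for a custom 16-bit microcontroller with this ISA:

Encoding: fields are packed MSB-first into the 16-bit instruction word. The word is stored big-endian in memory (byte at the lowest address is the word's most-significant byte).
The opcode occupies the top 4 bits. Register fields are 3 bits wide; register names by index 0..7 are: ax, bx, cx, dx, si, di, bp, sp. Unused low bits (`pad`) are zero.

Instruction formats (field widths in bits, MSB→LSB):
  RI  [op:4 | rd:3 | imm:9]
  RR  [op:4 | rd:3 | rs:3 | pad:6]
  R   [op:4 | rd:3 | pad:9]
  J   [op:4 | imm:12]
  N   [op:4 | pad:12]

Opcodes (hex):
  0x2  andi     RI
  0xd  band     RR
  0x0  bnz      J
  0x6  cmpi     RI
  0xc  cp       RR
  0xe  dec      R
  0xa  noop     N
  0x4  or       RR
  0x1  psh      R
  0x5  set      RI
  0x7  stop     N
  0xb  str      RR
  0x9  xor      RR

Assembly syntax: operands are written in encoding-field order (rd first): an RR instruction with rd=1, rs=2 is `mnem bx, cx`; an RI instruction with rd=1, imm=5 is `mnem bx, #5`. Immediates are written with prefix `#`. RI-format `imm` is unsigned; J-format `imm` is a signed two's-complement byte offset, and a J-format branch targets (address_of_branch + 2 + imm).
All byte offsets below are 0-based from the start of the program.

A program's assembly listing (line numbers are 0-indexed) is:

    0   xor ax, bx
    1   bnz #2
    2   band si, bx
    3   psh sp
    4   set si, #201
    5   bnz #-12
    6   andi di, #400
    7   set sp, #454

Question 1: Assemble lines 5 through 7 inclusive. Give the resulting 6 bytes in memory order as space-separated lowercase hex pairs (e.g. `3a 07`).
5. bnz fields op=0x0:4|imm=-12:12 → word 0ff4h → 0f f4
6. andi fields op=0x2:4|rd=5:3|imm=400:9 → word 2b90h → 2b 90
7. set fields op=0x5:4|rd=7:3|imm=454:9 → word 5fc6h → 5f c6

0f f4 2b 90 5f c6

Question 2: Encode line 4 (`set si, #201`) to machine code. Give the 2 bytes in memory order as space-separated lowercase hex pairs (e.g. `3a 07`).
line 4 (set): pack op=0x5:4|rd=4:3|imm=201:9 = 0x58c9; big→ 58 c9

58 c9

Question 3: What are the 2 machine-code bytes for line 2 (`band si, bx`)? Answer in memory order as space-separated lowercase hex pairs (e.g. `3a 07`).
L2: band op=0xd:4|rd=4:3|rs=1:3|pad=0:6 ⇒ 0xd840 ⇒ big d8 40

d8 40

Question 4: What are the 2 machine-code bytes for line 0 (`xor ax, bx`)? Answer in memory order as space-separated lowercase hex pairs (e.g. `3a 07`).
90 40

0. xor fields op=0x9:4|rd=0:3|rs=1:3|pad=0:6 → word 9040h → 90 40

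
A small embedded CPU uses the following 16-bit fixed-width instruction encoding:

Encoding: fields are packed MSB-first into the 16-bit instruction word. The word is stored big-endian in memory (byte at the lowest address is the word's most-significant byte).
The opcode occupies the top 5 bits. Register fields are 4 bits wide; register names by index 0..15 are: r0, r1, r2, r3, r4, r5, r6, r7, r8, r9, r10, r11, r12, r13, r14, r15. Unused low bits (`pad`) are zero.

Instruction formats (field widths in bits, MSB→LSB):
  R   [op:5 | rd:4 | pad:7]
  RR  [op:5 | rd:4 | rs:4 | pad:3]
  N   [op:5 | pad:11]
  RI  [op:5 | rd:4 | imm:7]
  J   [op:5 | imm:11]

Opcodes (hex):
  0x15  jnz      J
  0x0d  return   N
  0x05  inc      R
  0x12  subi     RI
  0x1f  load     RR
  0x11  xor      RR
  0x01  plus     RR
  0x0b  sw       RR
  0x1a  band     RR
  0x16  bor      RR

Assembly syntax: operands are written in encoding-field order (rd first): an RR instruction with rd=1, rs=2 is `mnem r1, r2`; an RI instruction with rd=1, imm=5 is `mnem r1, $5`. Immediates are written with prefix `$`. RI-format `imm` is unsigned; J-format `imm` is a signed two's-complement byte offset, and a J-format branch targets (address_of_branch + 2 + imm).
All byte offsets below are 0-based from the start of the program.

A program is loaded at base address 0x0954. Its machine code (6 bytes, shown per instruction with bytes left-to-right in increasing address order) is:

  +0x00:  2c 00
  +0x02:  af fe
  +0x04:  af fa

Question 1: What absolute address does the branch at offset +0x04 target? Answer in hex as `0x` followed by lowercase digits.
+0x04: af fa ⇒ word 0xaffa (big)
  opcode bits[15:11]=0x15: jnz/J
  imm@[10:0]=0x7fa (s11→-6) ⇒ $-6
  target = base 0x0954 + off 0x04 + 2 + imm -6 = 0x0954

0x0954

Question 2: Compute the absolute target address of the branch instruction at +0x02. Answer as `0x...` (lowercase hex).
0x0956

+0x02: af fe ⇒ word 0xaffe (big)
  op=0xaffe>>11=0x15 ⇒ jnz (J)
  imm@[10:0]=0x7fe (s11→-2) ⇒ $-2
  target = base 0x0954 + off 0x02 + 2 + imm -2 = 0x0956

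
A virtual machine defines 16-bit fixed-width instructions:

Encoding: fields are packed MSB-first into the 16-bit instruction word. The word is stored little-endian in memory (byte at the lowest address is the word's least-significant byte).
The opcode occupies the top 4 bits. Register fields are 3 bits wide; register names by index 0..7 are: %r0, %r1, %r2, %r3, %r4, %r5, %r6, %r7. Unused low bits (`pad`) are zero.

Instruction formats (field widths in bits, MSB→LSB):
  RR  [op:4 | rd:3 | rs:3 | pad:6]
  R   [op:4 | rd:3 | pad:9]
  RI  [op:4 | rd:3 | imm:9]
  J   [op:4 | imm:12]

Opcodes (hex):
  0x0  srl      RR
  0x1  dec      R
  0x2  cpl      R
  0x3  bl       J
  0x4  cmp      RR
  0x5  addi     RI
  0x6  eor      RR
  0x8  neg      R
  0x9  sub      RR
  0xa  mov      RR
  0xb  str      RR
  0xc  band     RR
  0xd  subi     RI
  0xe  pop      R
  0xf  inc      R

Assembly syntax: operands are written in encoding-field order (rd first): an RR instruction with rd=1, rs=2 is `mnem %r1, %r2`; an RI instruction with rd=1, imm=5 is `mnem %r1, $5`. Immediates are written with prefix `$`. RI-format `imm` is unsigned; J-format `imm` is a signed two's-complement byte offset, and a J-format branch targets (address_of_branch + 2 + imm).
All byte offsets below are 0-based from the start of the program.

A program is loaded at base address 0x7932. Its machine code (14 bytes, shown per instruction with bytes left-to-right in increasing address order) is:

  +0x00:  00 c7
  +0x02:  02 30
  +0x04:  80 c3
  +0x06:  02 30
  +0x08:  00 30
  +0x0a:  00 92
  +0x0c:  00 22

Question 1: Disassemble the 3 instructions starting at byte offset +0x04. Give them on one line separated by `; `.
off 0x04: read 80 c3 as little → 0xc380
  op=0xc380>>12=0xc ⇒ band (RR)
  [11:9] rd=1 = %r1
  [8:6] rs=6 = %r6
off 0x06: read 02 30 as little → 0x3002
  op=0x3002>>12=0x3 ⇒ bl (J)
  [11:0] imm=2 = $2
off 0x08: read 00 30 as little → 0x3000
  op=0x3000>>12=0x3 ⇒ bl (J)
  [11:0] imm=0 = $0

band %r1, %r6; bl $2; bl $0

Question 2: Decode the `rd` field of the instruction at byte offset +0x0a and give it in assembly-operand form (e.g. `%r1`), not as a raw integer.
[0a] 00 92 → 0x9200
  op=0x9200>>12=0x9 ⇒ sub (RR)
  rd@[11:9]=0x1 ⇒ %r1
  rs@[8:6]=0x0 ⇒ %r0

%r1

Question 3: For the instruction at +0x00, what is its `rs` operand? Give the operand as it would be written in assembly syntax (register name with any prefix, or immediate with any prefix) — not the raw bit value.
%r4

+0x00: 00 c7 ⇒ word 0xc700 (little)
  op=0xc700>>12=0xc ⇒ band (RR)
  rd: (w>>9)&0x7=0x3 → %r3
  rs: (w>>6)&0x7=0x4 → %r4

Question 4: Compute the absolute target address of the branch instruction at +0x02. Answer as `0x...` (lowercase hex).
0x7938

[02] 02 30 → 0x3002
  top 4b → 0x3 → bl [J]
  imm: (w>>0)&0xfff=0x2 → $2
  target = base 0x7932 + off 0x02 + 2 + imm 2 = 0x7938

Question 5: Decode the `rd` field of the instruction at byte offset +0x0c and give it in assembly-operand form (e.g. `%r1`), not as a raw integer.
%r1

@+0c  little-endian(00 22) = 0x2200
  top 4b → 0x2 → cpl [R]
  [11:9] rd=1 = %r1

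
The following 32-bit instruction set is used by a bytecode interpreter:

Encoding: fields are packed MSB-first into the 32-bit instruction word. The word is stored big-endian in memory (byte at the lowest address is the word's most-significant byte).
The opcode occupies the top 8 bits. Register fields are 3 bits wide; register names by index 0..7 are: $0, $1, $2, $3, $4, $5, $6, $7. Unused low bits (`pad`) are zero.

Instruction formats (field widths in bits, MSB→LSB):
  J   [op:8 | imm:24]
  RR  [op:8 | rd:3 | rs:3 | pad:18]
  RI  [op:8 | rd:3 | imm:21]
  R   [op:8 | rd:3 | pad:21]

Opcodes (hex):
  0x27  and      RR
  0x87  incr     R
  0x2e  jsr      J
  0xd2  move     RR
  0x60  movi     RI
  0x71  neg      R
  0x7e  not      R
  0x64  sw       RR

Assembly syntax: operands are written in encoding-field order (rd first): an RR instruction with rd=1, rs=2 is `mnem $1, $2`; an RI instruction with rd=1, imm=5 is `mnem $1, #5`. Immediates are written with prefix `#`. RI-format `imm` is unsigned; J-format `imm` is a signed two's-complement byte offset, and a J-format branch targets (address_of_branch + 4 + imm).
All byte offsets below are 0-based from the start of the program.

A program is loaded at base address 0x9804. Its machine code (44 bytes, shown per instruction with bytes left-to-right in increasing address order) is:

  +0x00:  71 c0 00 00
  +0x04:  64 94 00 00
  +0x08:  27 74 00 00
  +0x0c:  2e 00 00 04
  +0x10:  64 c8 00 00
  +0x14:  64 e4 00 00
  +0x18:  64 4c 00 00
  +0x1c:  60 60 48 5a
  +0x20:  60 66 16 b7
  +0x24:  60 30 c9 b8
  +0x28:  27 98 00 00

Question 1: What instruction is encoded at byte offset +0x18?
sw $2, $3

@+18  big-endian(64 4c 00 00) = 0x644c0000
  opcode bits[31:24]=0x64: sw/RR
  rd@[23:21]=0x2 ⇒ $2
  rs@[20:18]=0x3 ⇒ $3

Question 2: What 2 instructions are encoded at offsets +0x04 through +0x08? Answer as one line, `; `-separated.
@+04  big-endian(64 94 00 00) = 0x64940000
  op=0x64940000>>24=0x64 ⇒ sw (RR)
  rd: (w>>21)&0x7=0x4 → $4
  rs: (w>>18)&0x7=0x5 → $5
@+08  big-endian(27 74 00 00) = 0x27740000
  op=0x27740000>>24=0x27 ⇒ and (RR)
  rd: (w>>21)&0x7=0x3 → $3
  rs: (w>>18)&0x7=0x5 → $5

sw $4, $5; and $3, $5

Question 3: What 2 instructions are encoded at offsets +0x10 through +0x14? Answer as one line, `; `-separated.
[10] 64 c8 00 00 → 0x64c80000
  op=0x64c80000>>24=0x64 ⇒ sw (RR)
  rd: (w>>21)&0x7=0x6 → $6
  rs: (w>>18)&0x7=0x2 → $2
[14] 64 e4 00 00 → 0x64e40000
  op=0x64e40000>>24=0x64 ⇒ sw (RR)
  rd: (w>>21)&0x7=0x7 → $7
  rs: (w>>18)&0x7=0x1 → $1

sw $6, $2; sw $7, $1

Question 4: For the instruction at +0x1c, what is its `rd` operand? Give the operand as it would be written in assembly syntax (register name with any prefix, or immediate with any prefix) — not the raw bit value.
$3

[1c] 60 60 48 5a → 0x6060485a
  opcode bits[31:24]=0x60: movi/RI
  [23:21] rd=3 = $3
  [20:0] imm=18522 = #18522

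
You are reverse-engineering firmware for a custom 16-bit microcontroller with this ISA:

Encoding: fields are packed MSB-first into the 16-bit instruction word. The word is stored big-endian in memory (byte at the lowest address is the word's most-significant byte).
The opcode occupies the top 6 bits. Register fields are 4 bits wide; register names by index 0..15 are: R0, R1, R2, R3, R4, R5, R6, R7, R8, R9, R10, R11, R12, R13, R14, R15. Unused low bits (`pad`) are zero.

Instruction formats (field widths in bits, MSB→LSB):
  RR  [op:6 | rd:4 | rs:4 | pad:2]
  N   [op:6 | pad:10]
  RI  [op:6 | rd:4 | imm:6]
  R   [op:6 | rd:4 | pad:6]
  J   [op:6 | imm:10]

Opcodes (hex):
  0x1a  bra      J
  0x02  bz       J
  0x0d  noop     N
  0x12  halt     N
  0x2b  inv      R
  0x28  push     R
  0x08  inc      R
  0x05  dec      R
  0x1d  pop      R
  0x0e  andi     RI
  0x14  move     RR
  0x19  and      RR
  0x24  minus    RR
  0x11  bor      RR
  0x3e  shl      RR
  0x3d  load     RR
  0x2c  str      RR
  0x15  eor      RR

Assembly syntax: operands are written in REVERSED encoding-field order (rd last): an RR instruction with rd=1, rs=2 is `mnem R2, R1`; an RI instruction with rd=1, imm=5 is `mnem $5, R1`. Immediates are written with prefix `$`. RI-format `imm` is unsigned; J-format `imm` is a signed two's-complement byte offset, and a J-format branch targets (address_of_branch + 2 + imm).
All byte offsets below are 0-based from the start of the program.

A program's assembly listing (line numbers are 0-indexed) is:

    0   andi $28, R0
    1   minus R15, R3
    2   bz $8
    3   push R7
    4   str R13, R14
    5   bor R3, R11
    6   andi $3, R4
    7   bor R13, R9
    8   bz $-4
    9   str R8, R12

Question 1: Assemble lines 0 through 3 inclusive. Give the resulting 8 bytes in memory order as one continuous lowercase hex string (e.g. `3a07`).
381c90fc0808a1c0

L0: andi op=0xe:6|rd=0:4|imm=28:6 ⇒ 0x381c ⇒ big 38 1c
L1: minus op=0x24:6|rd=3:4|rs=15:4|pad=0:2 ⇒ 0x90fc ⇒ big 90 fc
L2: bz op=0x2:6|imm=8:10 ⇒ 0x0808 ⇒ big 08 08
L3: push op=0x28:6|rd=7:4|pad=0:6 ⇒ 0xa1c0 ⇒ big a1 c0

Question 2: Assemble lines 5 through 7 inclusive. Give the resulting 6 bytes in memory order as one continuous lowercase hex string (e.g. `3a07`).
46cc39034674

5. bor fields op=0x11:6|rd=11:4|rs=3:4|pad=0:2 → word 46cch → 46 cc
6. andi fields op=0xe:6|rd=4:4|imm=3:6 → word 3903h → 39 03
7. bor fields op=0x11:6|rd=9:4|rs=13:4|pad=0:2 → word 4674h → 46 74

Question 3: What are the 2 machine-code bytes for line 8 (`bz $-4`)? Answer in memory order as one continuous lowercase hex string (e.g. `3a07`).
0bfc

8. bz fields op=0x2:6|imm=-4:10 → word 0bfch → 0b fc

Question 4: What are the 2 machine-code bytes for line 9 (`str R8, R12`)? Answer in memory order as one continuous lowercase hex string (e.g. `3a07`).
b320

9. str fields op=0x2c:6|rd=12:4|rs=8:4|pad=0:2 → word b320h → b3 20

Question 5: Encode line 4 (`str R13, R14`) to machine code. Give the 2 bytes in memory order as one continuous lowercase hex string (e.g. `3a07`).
b3b4

line 4 (str): pack op=0x2c:6|rd=14:4|rs=13:4|pad=0:2 = 0xb3b4; big→ b3 b4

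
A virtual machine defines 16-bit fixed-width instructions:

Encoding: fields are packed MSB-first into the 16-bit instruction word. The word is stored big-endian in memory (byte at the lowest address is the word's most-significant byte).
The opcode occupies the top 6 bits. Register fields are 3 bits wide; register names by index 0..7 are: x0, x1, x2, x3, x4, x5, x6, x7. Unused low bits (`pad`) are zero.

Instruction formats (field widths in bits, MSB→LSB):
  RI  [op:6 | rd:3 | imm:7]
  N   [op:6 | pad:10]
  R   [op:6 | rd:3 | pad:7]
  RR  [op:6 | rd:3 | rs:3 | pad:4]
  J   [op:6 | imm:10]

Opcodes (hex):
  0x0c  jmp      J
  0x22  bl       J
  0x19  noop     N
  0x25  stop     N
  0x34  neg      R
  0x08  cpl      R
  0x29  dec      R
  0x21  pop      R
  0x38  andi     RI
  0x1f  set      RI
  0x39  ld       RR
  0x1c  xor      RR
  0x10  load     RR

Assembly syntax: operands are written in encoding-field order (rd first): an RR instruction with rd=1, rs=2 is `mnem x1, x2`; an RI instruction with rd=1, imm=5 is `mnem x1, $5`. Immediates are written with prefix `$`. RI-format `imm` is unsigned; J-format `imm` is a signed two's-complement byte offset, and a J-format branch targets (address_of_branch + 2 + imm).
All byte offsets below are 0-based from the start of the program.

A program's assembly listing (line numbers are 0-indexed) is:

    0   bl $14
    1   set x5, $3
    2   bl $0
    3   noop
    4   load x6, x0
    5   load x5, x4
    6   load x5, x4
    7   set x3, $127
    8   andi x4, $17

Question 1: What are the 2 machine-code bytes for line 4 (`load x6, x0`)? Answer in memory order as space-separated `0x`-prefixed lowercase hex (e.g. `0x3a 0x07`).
line 4 (load): pack op=0x10:6|rd=6:3|rs=0:3|pad=0:4 = 0x4300; big→ 43 00

0x43 0x00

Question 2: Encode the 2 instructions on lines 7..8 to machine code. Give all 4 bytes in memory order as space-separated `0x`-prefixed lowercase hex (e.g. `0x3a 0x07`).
L7: set op=0x1f:6|rd=3:3|imm=127:7 ⇒ 0x7dff ⇒ big 7d ff
L8: andi op=0x38:6|rd=4:3|imm=17:7 ⇒ 0xe211 ⇒ big e2 11

0x7d 0xff 0xe2 0x11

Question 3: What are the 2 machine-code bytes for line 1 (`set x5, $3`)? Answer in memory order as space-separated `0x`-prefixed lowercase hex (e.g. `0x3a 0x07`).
0x7e 0x83

L1: set op=0x1f:6|rd=5:3|imm=3:7 ⇒ 0x7e83 ⇒ big 7e 83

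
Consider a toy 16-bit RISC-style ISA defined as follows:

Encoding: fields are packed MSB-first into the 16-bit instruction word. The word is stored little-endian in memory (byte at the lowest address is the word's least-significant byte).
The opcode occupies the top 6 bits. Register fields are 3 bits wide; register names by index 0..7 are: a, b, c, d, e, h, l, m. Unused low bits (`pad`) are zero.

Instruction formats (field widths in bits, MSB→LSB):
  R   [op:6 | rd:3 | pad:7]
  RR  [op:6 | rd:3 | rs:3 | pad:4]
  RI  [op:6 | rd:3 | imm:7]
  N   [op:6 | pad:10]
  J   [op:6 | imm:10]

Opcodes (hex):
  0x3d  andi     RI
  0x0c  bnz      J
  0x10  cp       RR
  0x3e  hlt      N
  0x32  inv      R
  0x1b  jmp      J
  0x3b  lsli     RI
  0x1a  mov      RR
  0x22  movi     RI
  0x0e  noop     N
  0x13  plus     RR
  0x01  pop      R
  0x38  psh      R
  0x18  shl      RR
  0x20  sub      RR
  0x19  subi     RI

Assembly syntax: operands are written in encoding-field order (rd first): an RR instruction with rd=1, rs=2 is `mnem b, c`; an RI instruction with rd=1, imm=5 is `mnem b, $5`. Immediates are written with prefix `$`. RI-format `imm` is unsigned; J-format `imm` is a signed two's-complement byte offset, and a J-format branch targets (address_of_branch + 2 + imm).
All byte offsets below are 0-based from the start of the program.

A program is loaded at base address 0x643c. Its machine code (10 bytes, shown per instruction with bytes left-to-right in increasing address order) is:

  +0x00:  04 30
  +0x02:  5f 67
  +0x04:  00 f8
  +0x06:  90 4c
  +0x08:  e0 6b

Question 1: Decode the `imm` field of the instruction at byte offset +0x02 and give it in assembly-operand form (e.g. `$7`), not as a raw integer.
[02] 5f 67 → 0x675f
  opcode bits[15:10]=0x19: subi/RI
  rd@[9:7]=0x6 ⇒ l
  imm@[6:0]=0x5f ⇒ $95

$95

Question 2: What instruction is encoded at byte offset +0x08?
[08] e0 6b → 0x6be0
  top 6b → 0x1a → mov [RR]
  rd@[9:7]=0x7 ⇒ m
  rs@[6:4]=0x6 ⇒ l

mov m, l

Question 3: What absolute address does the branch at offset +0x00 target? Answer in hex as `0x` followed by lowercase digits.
0x6442

@+00  little-endian(04 30) = 0x3004
  opcode bits[15:10]=0xc: bnz/J
  [9:0] imm=4 = $4
  target = base 0x643c + off 0x00 + 2 + imm 4 = 0x6442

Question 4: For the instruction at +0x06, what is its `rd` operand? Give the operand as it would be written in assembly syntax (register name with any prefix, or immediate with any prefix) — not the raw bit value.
@+06  little-endian(90 4c) = 0x4c90
  op=0x4c90>>10=0x13 ⇒ plus (RR)
  rd: (w>>7)&0x7=0x1 → b
  rs: (w>>4)&0x7=0x1 → b

b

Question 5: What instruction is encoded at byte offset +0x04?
hlt

[04] 00 f8 → 0xf800
  top 6b → 0x3e → hlt [N]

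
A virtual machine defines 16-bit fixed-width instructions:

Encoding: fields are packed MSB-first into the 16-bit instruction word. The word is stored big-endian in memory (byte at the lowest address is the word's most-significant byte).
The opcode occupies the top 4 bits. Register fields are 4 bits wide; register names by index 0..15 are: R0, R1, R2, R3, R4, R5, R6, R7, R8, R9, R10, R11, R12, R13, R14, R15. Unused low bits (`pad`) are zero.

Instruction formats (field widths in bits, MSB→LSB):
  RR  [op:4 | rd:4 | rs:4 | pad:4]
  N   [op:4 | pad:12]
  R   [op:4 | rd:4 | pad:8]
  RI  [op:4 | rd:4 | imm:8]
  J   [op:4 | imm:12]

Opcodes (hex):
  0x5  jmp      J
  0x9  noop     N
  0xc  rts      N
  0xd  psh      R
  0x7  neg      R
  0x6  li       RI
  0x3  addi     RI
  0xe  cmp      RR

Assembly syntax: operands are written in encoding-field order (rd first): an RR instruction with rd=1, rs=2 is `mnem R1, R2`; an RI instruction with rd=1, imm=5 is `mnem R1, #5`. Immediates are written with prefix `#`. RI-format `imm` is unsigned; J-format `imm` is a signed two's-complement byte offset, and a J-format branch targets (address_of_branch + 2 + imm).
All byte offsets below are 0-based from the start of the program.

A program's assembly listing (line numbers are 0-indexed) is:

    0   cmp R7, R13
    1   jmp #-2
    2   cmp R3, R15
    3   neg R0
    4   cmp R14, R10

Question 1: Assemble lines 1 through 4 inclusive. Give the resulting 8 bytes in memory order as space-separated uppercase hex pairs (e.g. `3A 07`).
5F FE E3 F0 70 00 EE A0

L1: jmp op=0x5:4|imm=-2:12 ⇒ 0x5ffe ⇒ big 5f fe
L2: cmp op=0xe:4|rd=3:4|rs=15:4|pad=0:4 ⇒ 0xe3f0 ⇒ big e3 f0
L3: neg op=0x7:4|rd=0:4|pad=0:8 ⇒ 0x7000 ⇒ big 70 00
L4: cmp op=0xe:4|rd=14:4|rs=10:4|pad=0:4 ⇒ 0xeea0 ⇒ big ee a0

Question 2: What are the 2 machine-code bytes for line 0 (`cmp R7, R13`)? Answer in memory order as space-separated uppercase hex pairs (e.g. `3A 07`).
E7 D0

0. cmp fields op=0xe:4|rd=7:4|rs=13:4|pad=0:4 → word e7d0h → e7 d0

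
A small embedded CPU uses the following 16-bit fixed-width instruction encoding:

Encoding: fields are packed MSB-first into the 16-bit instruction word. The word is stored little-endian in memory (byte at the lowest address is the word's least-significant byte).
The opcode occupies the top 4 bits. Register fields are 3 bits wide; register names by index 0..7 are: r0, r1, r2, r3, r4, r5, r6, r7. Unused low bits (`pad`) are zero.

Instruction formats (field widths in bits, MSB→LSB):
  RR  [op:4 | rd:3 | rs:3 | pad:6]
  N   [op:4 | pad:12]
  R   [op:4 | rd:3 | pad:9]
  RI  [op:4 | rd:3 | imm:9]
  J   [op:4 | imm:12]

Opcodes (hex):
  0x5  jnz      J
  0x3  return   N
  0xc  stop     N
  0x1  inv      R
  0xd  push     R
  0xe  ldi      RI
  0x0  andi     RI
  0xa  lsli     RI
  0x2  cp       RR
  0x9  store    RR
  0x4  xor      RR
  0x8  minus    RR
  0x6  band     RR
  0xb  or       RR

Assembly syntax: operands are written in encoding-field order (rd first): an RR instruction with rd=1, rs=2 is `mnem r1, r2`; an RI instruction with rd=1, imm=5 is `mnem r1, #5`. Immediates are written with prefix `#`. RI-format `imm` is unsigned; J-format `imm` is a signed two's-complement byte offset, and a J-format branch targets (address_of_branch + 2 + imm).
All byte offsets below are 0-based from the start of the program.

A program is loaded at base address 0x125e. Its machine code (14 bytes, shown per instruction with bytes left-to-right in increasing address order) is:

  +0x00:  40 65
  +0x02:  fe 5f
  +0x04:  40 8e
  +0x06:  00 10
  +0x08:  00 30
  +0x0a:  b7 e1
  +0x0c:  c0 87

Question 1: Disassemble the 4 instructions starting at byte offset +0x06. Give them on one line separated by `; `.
inv r0; return; ldi r0, #439; minus r3, r7

+0x06: 00 10 ⇒ word 0x1000 (little)
  top 4b → 0x1 → inv [R]
  [11:9] rd=0 = r0
+0x08: 00 30 ⇒ word 0x3000 (little)
  top 4b → 0x3 → return [N]
+0x0a: b7 e1 ⇒ word 0xe1b7 (little)
  top 4b → 0xe → ldi [RI]
  [11:9] rd=0 = r0
  [8:0] imm=439 = #439
+0x0c: c0 87 ⇒ word 0x87c0 (little)
  top 4b → 0x8 → minus [RR]
  [11:9] rd=3 = r3
  [8:6] rs=7 = r7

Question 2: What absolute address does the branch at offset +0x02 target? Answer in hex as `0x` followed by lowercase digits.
0x1260

off 0x02: read fe 5f as little → 0x5ffe
  op=0x5ffe>>12=0x5 ⇒ jnz (J)
  [11:0] imm=4094 (s12→-2) = #-2
  target = base 0x125e + off 0x02 + 2 + imm -2 = 0x1260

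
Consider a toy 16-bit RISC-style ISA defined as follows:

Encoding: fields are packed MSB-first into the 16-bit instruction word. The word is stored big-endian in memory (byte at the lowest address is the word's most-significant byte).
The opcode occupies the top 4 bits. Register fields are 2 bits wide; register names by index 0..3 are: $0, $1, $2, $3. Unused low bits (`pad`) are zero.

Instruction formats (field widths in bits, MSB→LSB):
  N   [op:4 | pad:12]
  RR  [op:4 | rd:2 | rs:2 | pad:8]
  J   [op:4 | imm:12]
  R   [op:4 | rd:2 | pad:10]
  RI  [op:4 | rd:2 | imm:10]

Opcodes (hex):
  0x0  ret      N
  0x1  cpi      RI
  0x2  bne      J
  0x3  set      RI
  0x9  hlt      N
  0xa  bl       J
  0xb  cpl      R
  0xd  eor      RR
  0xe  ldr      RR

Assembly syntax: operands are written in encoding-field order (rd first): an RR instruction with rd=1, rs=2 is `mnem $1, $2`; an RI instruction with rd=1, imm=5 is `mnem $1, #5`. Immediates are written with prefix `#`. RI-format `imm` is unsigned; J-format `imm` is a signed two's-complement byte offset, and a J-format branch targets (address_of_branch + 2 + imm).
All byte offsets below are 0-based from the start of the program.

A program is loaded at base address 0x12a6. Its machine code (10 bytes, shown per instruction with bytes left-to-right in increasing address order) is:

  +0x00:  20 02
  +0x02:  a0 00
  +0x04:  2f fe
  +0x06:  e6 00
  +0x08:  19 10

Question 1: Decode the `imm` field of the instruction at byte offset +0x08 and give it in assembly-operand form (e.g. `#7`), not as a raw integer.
+0x08: 19 10 ⇒ word 0x1910 (big)
  op=0x1910>>12=0x1 ⇒ cpi (RI)
  rd@[11:10]=0x2 ⇒ $2
  imm@[9:0]=0x110 ⇒ #272

#272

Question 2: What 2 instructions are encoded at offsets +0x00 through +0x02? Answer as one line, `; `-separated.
@+00  big-endian(20 02) = 0x2002
  op=0x2002>>12=0x2 ⇒ bne (J)
  [11:0] imm=2 = #2
@+02  big-endian(a0 00) = 0xa000
  op=0xa000>>12=0xa ⇒ bl (J)
  [11:0] imm=0 = #0

bne #2; bl #0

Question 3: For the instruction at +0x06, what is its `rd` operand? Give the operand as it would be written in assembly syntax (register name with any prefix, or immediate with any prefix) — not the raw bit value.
$1

off 0x06: read e6 00 as big → 0xe600
  op=0xe600>>12=0xe ⇒ ldr (RR)
  rd@[11:10]=0x1 ⇒ $1
  rs@[9:8]=0x2 ⇒ $2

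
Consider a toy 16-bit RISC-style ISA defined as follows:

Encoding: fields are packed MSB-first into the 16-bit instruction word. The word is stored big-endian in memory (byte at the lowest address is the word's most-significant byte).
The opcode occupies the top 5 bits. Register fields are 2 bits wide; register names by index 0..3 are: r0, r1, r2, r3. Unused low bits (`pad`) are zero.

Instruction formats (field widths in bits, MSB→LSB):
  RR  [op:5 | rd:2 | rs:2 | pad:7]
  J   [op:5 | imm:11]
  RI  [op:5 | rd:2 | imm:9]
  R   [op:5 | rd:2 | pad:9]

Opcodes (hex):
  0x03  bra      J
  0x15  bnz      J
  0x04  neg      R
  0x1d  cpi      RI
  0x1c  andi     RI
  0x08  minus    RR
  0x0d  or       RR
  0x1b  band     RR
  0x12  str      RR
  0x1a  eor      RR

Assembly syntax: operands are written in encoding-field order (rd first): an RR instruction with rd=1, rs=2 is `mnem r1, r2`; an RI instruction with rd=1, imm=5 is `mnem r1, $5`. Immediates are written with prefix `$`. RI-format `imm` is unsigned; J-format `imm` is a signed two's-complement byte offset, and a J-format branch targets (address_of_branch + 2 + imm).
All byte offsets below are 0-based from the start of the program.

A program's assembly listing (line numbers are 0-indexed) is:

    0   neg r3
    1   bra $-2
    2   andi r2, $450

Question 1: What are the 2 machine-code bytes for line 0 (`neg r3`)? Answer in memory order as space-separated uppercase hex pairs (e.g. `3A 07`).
26 00

0. neg fields op=0x4:5|rd=3:2|pad=0:9 → word 2600h → 26 00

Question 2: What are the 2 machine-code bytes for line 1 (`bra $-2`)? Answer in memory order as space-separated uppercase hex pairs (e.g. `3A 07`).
1F FE

1. bra fields op=0x3:5|imm=-2:11 → word 1ffeh → 1f fe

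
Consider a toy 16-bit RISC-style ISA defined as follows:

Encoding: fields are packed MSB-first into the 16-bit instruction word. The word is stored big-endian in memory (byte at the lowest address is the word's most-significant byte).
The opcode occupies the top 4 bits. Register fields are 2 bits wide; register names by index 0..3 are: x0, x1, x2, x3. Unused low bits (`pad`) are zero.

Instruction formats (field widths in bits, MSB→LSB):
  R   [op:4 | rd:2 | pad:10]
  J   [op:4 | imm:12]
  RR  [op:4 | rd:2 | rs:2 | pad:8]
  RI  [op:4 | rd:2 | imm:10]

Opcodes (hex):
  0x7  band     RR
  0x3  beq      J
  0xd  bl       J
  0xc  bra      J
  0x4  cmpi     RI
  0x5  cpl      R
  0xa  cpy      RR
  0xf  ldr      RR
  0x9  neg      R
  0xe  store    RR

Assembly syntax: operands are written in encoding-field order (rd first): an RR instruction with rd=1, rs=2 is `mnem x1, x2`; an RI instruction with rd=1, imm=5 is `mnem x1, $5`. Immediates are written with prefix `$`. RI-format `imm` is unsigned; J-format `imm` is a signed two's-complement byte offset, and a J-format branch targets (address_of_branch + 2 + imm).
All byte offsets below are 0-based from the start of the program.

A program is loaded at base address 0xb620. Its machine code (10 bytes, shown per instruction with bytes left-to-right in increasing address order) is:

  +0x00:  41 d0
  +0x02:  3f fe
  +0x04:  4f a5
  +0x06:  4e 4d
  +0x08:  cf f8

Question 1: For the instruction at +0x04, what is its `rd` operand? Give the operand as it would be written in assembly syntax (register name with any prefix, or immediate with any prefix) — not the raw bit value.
off 0x04: read 4f a5 as big → 0x4fa5
  op=0x4fa5>>12=0x4 ⇒ cmpi (RI)
  rd: (w>>10)&0x3=0x3 → x3
  imm: (w>>0)&0x3ff=0x3a5 → $933

x3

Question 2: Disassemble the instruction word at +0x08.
off 0x08: read cf f8 as big → 0xcff8
  top 4b → 0xc → bra [J]
  imm: (w>>0)&0xfff=0xff8 (s12→-8) → $-8

bra $-8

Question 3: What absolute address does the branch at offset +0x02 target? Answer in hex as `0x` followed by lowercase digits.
0xb622

[02] 3f fe → 0x3ffe
  opcode bits[15:12]=0x3: beq/J
  [11:0] imm=4094 (s12→-2) = $-2
  target = base 0xb620 + off 0x02 + 2 + imm -2 = 0xb622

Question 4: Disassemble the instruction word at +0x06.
cmpi x3, $589

+0x06: 4e 4d ⇒ word 0x4e4d (big)
  opcode bits[15:12]=0x4: cmpi/RI
  rd: (w>>10)&0x3=0x3 → x3
  imm: (w>>0)&0x3ff=0x24d → $589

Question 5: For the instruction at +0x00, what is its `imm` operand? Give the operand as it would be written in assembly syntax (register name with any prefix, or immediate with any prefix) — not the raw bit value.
$464

@+00  big-endian(41 d0) = 0x41d0
  opcode bits[15:12]=0x4: cmpi/RI
  rd: (w>>10)&0x3=0x0 → x0
  imm: (w>>0)&0x3ff=0x1d0 → $464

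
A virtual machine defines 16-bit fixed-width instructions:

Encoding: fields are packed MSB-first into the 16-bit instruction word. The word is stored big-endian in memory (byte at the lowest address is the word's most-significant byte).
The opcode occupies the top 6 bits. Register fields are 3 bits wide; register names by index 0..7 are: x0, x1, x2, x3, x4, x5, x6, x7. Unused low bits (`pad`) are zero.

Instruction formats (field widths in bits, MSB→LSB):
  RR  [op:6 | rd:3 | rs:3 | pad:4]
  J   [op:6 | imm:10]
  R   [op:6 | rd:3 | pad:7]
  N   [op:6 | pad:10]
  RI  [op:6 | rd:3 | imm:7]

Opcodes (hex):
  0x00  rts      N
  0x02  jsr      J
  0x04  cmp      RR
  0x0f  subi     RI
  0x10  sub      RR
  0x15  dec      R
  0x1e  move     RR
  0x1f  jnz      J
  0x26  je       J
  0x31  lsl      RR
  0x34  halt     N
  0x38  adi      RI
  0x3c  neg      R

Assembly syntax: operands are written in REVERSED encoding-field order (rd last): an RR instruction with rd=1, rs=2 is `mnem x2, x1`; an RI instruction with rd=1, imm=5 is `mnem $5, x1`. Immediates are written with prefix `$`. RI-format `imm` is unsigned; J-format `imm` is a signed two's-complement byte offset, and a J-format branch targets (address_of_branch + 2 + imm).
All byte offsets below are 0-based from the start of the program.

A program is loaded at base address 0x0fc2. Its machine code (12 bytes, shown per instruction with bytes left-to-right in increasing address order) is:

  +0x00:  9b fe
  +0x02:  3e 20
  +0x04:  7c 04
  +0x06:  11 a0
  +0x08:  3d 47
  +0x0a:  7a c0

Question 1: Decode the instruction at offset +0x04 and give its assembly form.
jnz $4

[04] 7c 04 → 0x7c04
  top 6b → 0x1f → jnz [J]
  imm@[9:0]=0x4 ⇒ $4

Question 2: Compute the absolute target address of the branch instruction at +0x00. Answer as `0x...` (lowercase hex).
0x0fc2

off 0x00: read 9b fe as big → 0x9bfe
  op=0x9bfe>>10=0x26 ⇒ je (J)
  imm@[9:0]=0x3fe (s10→-2) ⇒ $-2
  target = base 0x0fc2 + off 0x00 + 2 + imm -2 = 0x0fc2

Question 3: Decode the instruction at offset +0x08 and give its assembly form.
subi $71, x2

off 0x08: read 3d 47 as big → 0x3d47
  op=0x3d47>>10=0xf ⇒ subi (RI)
  rd: (w>>7)&0x7=0x2 → x2
  imm: (w>>0)&0x7f=0x47 → $71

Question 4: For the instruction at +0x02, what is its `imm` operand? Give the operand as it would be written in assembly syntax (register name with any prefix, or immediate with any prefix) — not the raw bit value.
$32

+0x02: 3e 20 ⇒ word 0x3e20 (big)
  top 6b → 0xf → subi [RI]
  [9:7] rd=4 = x4
  [6:0] imm=32 = $32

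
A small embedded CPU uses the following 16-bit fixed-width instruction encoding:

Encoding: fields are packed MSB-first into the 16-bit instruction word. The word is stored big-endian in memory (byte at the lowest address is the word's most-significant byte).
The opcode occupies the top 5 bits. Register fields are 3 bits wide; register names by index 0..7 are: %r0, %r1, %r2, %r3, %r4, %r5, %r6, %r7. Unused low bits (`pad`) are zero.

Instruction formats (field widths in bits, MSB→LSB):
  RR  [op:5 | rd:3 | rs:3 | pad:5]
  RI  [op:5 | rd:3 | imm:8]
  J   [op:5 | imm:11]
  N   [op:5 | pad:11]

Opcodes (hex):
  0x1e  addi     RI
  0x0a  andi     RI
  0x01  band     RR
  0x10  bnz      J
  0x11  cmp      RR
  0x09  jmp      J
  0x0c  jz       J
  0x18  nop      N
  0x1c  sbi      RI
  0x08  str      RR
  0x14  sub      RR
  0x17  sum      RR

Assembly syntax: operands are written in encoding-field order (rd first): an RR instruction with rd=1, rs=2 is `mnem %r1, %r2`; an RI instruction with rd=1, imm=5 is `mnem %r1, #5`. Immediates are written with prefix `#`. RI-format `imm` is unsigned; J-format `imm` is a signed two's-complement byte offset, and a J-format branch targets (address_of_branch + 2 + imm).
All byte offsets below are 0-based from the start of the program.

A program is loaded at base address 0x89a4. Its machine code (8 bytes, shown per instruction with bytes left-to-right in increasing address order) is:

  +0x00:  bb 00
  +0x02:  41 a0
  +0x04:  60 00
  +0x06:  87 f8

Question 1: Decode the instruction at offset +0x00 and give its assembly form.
off 0x00: read bb 00 as big → 0xbb00
  opcode bits[15:11]=0x17: sum/RR
  [10:8] rd=3 = %r3
  [7:5] rs=0 = %r0

sum %r3, %r0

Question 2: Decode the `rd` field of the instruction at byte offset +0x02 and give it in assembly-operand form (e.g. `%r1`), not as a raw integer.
%r1

@+02  big-endian(41 a0) = 0x41a0
  opcode bits[15:11]=0x8: str/RR
  [10:8] rd=1 = %r1
  [7:5] rs=5 = %r5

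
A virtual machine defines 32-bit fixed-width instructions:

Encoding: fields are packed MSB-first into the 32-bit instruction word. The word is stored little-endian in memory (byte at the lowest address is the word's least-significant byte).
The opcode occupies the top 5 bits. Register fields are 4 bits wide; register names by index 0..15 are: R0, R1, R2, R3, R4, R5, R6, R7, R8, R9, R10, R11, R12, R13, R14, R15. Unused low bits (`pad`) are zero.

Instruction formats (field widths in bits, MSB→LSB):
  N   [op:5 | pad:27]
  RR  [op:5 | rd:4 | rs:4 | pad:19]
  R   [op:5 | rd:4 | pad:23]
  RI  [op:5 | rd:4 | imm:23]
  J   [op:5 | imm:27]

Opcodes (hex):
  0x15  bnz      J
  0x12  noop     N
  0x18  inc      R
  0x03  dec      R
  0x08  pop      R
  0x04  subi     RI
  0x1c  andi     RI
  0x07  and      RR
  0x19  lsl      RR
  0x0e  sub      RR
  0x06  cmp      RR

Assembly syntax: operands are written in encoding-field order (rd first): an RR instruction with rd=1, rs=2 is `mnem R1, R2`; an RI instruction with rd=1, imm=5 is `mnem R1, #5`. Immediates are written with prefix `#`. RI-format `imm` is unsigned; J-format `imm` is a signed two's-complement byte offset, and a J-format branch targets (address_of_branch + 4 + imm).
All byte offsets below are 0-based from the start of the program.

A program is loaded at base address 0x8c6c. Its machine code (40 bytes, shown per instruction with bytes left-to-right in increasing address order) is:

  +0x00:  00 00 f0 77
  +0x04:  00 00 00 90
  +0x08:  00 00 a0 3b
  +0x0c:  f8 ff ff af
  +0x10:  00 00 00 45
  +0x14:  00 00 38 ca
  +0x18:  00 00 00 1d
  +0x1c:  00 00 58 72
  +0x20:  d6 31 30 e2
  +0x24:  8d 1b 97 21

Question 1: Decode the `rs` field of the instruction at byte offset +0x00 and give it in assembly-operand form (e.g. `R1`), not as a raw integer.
off 0x00: read 00 00 f0 77 as little → 0x77f00000
  opcode bits[31:27]=0xe: sub/RR
  [26:23] rd=15 = R15
  [22:19] rs=14 = R14

R14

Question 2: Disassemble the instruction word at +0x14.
lsl R4, R7

@+14  little-endian(00 00 38 ca) = 0xca380000
  op=0xca380000>>27=0x19 ⇒ lsl (RR)
  rd@[26:23]=0x4 ⇒ R4
  rs@[22:19]=0x7 ⇒ R7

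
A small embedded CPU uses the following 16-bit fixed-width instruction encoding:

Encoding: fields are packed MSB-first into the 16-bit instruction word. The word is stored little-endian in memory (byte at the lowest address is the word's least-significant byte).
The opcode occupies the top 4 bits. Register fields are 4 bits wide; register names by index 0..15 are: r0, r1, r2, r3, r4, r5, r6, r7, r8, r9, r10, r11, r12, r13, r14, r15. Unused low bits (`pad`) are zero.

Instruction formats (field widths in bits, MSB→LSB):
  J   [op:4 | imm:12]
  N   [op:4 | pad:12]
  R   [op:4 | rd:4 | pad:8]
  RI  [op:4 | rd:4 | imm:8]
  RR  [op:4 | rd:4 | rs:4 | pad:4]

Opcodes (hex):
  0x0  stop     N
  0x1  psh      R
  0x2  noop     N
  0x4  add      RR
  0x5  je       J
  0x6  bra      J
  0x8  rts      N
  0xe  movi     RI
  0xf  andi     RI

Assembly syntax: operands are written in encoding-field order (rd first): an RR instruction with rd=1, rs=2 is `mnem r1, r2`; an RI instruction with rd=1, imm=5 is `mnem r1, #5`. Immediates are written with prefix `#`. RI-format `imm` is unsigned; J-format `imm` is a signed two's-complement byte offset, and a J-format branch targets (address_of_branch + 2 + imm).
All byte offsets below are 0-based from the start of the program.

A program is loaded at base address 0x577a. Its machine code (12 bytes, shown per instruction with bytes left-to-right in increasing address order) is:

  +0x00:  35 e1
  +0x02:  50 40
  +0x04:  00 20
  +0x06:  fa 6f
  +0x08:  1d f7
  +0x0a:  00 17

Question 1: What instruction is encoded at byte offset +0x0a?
psh r7

[0a] 00 17 → 0x1700
  top 4b → 0x1 → psh [R]
  rd@[11:8]=0x7 ⇒ r7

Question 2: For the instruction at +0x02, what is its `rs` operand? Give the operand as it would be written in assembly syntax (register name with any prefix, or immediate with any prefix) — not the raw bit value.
r5

[02] 50 40 → 0x4050
  top 4b → 0x4 → add [RR]
  [11:8] rd=0 = r0
  [7:4] rs=5 = r5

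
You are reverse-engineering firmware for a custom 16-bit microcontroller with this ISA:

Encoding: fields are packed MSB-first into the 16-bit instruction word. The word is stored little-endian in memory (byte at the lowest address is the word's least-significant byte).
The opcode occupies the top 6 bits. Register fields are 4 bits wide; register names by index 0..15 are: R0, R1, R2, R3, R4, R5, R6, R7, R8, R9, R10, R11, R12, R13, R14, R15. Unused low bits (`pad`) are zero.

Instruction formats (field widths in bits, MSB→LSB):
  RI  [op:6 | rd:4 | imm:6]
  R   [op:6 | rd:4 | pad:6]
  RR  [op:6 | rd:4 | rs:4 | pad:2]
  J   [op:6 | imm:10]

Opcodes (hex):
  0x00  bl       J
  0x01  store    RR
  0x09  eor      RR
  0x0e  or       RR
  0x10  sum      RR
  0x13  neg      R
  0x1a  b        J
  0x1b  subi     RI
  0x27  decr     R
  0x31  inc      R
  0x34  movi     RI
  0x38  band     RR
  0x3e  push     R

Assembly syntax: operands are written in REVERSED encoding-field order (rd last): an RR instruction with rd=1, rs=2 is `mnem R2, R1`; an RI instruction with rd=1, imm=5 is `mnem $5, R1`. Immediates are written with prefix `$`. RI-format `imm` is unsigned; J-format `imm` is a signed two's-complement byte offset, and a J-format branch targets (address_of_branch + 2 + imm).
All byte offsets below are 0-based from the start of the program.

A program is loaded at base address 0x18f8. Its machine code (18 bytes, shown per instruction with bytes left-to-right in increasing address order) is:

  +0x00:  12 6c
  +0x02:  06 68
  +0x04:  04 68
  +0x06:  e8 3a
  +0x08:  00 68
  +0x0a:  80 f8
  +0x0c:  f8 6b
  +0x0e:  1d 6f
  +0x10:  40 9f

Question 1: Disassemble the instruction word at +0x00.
subi $18, R0

+0x00: 12 6c ⇒ word 0x6c12 (little)
  opcode bits[15:10]=0x1b: subi/RI
  rd: (w>>6)&0xf=0x0 → R0
  imm: (w>>0)&0x3f=0x12 → $18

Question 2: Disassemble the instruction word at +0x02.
b $6

[02] 06 68 → 0x6806
  top 6b → 0x1a → b [J]
  [9:0] imm=6 = $6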